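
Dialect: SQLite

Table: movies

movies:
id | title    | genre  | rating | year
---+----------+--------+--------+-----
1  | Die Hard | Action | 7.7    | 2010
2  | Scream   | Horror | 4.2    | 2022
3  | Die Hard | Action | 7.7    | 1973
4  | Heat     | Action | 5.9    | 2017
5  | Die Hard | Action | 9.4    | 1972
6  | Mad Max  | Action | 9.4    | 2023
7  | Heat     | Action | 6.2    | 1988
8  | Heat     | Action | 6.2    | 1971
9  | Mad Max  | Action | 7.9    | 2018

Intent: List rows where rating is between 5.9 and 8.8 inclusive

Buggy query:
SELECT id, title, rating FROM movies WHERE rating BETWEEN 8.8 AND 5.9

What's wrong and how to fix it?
Bug: The bounds are reversed; BETWEEN a AND b requires a <= b to match anything

Fix: Write BETWEEN 5.9 AND 8.8

Corrected query:
SELECT id, title, rating FROM movies WHERE rating BETWEEN 5.9 AND 8.8

Result:
id | title    | rating
---+----------+-------
1  | Die Hard | 7.7   
3  | Die Hard | 7.7   
4  | Heat     | 5.9   
7  | Heat     | 6.2   
8  | Heat     | 6.2   
9  | Mad Max  | 7.9   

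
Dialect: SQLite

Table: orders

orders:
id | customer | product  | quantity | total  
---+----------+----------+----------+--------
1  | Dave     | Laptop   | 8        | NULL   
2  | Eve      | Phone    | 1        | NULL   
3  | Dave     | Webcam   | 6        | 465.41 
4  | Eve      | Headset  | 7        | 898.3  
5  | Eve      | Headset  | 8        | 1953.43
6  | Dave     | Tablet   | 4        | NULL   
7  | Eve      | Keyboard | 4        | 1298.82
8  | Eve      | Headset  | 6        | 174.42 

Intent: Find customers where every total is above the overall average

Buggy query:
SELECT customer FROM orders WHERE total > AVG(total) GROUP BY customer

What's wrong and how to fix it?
Bug: AVG() is an aggregate; it can't sit directly in WHERE

Fix: Compute the overall average in a scalar subquery and compare each group's MIN against it in HAVING

Corrected query:
SELECT customer FROM orders GROUP BY customer HAVING MIN(total) > (SELECT AVG(total) FROM orders)

Result:
(no rows)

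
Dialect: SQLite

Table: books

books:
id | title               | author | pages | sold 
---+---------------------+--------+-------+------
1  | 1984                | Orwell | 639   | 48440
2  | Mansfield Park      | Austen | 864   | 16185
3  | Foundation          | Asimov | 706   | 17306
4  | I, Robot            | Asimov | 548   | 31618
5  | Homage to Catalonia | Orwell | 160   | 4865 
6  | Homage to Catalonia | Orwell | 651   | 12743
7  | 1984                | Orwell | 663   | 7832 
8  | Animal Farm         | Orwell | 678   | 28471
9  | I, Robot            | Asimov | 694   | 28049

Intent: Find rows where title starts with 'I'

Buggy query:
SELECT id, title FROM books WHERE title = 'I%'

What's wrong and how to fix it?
Bug: '=' compares the literal string including the % character; pattern matching needs LIKE

Fix: Replace '=' with LIKE so 'I%' is treated as a pattern

Corrected query:
SELECT id, title FROM books WHERE title LIKE 'I%'

Result:
id | title   
---+---------
4  | I, Robot
9  | I, Robot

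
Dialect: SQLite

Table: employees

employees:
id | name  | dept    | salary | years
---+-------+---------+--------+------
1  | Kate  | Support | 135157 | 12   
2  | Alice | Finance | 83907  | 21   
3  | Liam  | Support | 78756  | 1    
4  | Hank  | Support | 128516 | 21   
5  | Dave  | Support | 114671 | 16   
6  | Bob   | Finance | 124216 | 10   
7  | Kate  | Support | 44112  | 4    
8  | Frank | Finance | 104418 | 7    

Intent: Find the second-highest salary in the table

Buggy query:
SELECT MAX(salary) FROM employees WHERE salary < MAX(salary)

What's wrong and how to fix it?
Bug: The inner MAX is an aggregate inside WHERE, which is not allowed

Fix: Put the inner MAX in a scalar subquery

Corrected query:
SELECT MAX(salary) FROM employees WHERE salary < (SELECT MAX(salary) FROM employees)

Result:
MAX(salary)
-----------
128516     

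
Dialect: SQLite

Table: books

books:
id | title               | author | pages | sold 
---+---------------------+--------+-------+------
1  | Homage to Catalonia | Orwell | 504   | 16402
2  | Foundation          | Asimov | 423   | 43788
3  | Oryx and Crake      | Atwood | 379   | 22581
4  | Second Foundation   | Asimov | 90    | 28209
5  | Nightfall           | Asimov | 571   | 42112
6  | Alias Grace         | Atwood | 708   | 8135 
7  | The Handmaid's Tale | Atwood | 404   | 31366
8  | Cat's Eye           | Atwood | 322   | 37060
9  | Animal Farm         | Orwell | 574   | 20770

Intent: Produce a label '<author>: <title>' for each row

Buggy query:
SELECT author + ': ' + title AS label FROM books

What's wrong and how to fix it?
Bug: '+' is numeric addition; on text columns SQLite converts them to 0 instead of concatenating

Fix: Use the || operator for string concatenation

Corrected query:
SELECT author || ': ' || title AS label FROM books

Result:
label                      
---------------------------
Orwell: Homage to Catalonia
Asimov: Foundation         
Atwood: Oryx and Crake     
Asimov: Second Foundation  
Asimov: Nightfall          
Atwood: Alias Grace        
Atwood: The Handmaid's Tale
Atwood: Cat's Eye          
Orwell: Animal Farm        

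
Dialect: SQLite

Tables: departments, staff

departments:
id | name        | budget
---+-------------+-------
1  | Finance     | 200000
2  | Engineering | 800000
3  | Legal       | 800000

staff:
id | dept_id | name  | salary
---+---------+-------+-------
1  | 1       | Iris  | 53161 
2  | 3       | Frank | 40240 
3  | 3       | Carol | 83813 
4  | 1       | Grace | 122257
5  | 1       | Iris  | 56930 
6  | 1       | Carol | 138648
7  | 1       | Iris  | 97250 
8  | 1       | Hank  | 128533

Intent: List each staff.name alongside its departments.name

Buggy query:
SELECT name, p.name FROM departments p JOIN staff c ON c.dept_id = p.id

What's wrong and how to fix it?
Bug: 'name' exists in both joined tables, so the database can't tell which one is meant

Fix: Qualify the column with its table alias (c.name)

Corrected query:
SELECT c.name, p.name FROM departments p JOIN staff c ON c.dept_id = p.id

Result:
name  | name   
------+--------
Iris  | Finance
Frank | Legal  
Carol | Legal  
Grace | Finance
Iris  | Finance
Carol | Finance
Iris  | Finance
Hank  | Finance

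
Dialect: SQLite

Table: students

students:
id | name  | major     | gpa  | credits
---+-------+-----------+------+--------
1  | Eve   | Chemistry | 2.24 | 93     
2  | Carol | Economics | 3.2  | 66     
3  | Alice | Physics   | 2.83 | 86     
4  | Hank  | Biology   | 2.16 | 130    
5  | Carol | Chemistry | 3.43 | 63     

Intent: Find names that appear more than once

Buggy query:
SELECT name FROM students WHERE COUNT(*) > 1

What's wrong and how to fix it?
Bug: COUNT(*) is an aggregate and cannot be used in WHERE

Fix: Group first, then use HAVING for the count condition

Corrected query:
SELECT name FROM students GROUP BY name HAVING COUNT(*) > 1

Result:
name 
-----
Carol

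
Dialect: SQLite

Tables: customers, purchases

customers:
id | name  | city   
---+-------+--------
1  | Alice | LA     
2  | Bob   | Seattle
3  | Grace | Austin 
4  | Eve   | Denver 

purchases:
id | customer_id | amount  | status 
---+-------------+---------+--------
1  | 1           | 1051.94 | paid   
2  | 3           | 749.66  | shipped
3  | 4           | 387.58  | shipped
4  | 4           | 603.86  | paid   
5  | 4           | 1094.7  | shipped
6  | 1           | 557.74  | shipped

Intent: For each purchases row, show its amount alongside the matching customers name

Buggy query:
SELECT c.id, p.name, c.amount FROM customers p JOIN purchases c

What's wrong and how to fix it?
Bug: Missing join condition: each purchases row is matched to all customers rows instead of just its own

Fix: Add ON c.customer_id = p.id to the JOIN

Corrected query:
SELECT c.id, p.name, c.amount FROM customers p JOIN purchases c ON c.customer_id = p.id

Result:
id | name  | amount 
---+-------+--------
1  | Alice | 1051.94
2  | Grace | 749.66 
3  | Eve   | 387.58 
4  | Eve   | 603.86 
5  | Eve   | 1094.7 
6  | Alice | 557.74 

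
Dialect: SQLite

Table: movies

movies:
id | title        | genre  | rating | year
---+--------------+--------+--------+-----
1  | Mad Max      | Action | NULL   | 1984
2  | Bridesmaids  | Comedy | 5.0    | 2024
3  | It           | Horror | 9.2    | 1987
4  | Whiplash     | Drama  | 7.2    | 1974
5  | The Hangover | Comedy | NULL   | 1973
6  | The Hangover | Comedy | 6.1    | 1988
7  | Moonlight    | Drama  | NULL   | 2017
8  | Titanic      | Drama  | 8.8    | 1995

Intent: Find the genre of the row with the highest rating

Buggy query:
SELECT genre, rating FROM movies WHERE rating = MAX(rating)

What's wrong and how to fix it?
Bug: MAX(rating) is an aggregate and cannot be used directly in WHERE

Fix: Wrap MAX in a scalar subquery so WHERE compares against a single value

Corrected query:
SELECT genre, rating FROM movies WHERE rating = (SELECT MAX(rating) FROM movies)

Result:
genre  | rating
-------+-------
Horror | 9.2   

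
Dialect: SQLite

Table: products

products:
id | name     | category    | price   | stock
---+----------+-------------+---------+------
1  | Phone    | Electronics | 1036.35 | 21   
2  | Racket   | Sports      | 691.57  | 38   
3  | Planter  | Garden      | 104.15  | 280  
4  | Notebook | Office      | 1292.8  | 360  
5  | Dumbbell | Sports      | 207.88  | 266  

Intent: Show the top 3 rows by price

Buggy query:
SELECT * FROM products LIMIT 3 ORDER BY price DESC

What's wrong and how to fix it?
Bug: ORDER BY cannot follow LIMIT; LIMIT is the final clause

Fix: Swap the clauses: ORDER BY first, then LIMIT

Corrected query:
SELECT * FROM products ORDER BY price DESC LIMIT 3

Result:
id | name     | category    | price   | stock
---+----------+-------------+---------+------
4  | Notebook | Office      | 1292.8  | 360  
1  | Phone    | Electronics | 1036.35 | 21   
2  | Racket   | Sports      | 691.57  | 38   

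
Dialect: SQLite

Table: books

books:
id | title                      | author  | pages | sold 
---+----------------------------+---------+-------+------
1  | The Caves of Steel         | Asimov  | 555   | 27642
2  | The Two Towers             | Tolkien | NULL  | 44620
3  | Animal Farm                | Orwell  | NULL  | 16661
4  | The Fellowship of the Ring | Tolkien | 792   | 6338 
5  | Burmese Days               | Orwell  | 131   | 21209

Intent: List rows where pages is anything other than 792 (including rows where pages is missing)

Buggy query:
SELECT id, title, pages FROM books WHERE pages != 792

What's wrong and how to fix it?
Bug: Inequality against NULL is unknown, not true; rows with NULL are dropped

Fix: Add an explicit OR pages IS NULL to include the missing-value rows

Corrected query:
SELECT id, title, pages FROM books WHERE pages != 792 OR pages IS NULL

Result:
id | title              | pages
---+--------------------+------
1  | The Caves of Steel | 555  
2  | The Two Towers     | NULL 
3  | Animal Farm        | NULL 
5  | Burmese Days       | 131  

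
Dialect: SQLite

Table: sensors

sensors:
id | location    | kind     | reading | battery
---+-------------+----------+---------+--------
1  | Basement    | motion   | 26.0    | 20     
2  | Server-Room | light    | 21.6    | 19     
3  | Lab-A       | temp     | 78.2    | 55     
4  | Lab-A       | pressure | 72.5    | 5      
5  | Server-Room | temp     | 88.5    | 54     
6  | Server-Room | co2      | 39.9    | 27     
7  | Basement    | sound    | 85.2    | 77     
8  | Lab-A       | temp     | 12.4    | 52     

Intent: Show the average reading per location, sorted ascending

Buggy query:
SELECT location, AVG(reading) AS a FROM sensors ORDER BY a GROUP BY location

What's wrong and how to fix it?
Bug: GROUP BY must precede ORDER BY

Fix: Move ORDER BY to the end, after GROUP BY

Corrected query:
SELECT location, AVG(reading) AS a FROM sensors GROUP BY location ORDER BY a

Result:
location    | a        
------------+----------
Server-Room | 50       
Lab-A       | 54.366667
Basement    | 55.6     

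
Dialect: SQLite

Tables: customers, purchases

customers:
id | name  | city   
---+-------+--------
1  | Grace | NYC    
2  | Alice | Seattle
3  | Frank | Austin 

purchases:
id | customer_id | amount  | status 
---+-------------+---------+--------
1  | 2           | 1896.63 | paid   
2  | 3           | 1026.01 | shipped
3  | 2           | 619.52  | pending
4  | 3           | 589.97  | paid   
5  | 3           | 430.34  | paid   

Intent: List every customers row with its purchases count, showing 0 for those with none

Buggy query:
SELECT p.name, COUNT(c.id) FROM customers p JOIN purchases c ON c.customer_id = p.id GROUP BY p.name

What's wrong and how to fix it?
Bug: INNER JOIN drops customers rows that have no matching purchases rows

Fix: Use LEFT JOIN so parents without children still appear (COUNT(c.id) gives 0)

Corrected query:
SELECT p.name, COUNT(c.id) FROM customers p LEFT JOIN purchases c ON c.customer_id = p.id GROUP BY p.name

Result:
name  | COUNT(c.id)
------+------------
Alice | 2          
Frank | 3          
Grace | 0          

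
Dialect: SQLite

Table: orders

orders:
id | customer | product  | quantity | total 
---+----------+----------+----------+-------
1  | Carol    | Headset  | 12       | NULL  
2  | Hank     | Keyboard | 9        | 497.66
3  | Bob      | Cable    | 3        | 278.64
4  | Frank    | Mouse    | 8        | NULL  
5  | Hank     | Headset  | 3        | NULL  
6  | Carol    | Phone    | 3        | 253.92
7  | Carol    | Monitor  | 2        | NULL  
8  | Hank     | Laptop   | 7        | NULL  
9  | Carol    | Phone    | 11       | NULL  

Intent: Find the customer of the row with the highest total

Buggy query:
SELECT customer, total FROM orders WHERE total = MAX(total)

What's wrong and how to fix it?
Bug: WHERE is evaluated per row; an aggregate over the whole table isn't defined there

Fix: Wrap MAX in a scalar subquery so WHERE compares against a single value

Corrected query:
SELECT customer, total FROM orders WHERE total = (SELECT MAX(total) FROM orders)

Result:
customer | total 
---------+-------
Hank     | 497.66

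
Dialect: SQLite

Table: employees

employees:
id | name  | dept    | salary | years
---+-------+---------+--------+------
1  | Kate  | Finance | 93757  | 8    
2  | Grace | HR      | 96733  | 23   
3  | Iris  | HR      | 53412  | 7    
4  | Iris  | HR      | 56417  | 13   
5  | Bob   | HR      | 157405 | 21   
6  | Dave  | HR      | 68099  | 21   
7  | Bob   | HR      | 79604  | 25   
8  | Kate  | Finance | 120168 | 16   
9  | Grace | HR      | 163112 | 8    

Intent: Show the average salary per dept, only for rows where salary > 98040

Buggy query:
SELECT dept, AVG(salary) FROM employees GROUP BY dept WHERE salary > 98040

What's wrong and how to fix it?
Bug: WHERE cannot follow GROUP BY

Fix: Move the WHERE clause before GROUP BY

Corrected query:
SELECT dept, AVG(salary) FROM employees WHERE salary > 98040 GROUP BY dept

Result:
dept    | AVG(salary)
--------+------------
Finance | 120168     
HR      | 160258.5   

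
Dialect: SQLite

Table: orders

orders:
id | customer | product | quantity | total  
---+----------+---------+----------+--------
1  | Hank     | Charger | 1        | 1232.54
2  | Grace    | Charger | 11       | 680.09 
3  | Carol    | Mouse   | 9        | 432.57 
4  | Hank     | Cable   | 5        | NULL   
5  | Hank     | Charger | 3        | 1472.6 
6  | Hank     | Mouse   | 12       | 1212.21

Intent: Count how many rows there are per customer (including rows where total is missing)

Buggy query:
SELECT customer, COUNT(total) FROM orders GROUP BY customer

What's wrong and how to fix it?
Bug: COUNT(column) counts non-NULL values only; rows with NULL total aren't counted

Fix: Replace COUNT(total) with COUNT(*)

Corrected query:
SELECT customer, COUNT(*) FROM orders GROUP BY customer

Result:
customer | COUNT(*)
---------+---------
Carol    | 1       
Grace    | 1       
Hank     | 4       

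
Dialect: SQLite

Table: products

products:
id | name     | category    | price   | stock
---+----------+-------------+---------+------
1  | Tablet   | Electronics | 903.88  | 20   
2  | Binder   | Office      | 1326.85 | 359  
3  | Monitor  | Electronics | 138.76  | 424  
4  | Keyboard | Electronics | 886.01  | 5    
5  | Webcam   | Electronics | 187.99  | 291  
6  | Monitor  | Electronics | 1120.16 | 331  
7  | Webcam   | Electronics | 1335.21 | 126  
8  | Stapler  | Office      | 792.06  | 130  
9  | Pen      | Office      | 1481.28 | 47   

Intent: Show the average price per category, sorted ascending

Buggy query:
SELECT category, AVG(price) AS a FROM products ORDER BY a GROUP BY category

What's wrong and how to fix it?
Bug: ORDER BY appears before GROUP BY; SQL clause order requires GROUP BY first

Fix: Reorder: SELECT … FROM … GROUP BY … ORDER BY …

Corrected query:
SELECT category, AVG(price) AS a FROM products GROUP BY category ORDER BY a

Result:
category    | a          
------------+------------
Electronics | 762.001667 
Office      | 1200.063333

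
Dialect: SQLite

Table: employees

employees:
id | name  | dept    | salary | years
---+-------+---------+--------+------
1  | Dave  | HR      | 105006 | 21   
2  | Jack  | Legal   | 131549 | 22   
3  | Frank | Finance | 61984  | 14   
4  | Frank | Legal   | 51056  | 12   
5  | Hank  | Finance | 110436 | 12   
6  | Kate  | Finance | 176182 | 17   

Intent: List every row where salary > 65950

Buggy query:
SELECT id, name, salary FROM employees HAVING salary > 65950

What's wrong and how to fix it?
Bug: This is a non-aggregate query (no GROUP BY, no aggregates), so in SQLite the HAVING clause is invalid here; a row-level condition belongs in WHERE

Fix: Replace HAVING with WHERE since the condition applies to individual rows

Corrected query:
SELECT id, name, salary FROM employees WHERE salary > 65950

Result:
id | name | salary
---+------+-------
1  | Dave | 105006
2  | Jack | 131549
5  | Hank | 110436
6  | Kate | 176182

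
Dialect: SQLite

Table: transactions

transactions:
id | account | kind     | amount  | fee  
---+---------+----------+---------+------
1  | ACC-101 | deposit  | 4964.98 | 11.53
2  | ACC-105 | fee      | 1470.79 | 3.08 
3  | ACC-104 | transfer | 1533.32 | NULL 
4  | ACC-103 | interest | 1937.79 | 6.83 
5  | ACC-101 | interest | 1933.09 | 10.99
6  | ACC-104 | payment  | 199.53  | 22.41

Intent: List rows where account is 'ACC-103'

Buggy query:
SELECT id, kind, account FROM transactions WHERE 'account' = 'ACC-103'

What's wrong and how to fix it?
Bug: Single quotes denote string literals in SQL; the column name is being compared as a constant string

Fix: Remove the quotes around the column name (or use double quotes for an identifier)

Corrected query:
SELECT id, kind, account FROM transactions WHERE account = 'ACC-103'

Result:
id | kind     | account
---+----------+--------
4  | interest | ACC-103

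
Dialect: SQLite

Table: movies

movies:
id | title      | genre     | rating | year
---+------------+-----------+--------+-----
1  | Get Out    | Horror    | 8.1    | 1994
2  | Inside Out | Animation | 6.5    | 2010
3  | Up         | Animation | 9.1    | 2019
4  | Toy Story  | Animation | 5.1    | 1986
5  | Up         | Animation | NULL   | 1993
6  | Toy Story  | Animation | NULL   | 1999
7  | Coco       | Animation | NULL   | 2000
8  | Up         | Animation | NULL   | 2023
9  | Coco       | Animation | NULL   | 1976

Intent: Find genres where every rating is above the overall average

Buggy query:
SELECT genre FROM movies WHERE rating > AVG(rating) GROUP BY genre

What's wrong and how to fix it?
Bug: WHERE evaluates per row before aggregation, so AVG() is unavailable

Fix: Compute the overall average in a scalar subquery and compare each group's MIN against it in HAVING

Corrected query:
SELECT genre FROM movies GROUP BY genre HAVING MIN(rating) > (SELECT AVG(rating) FROM movies)

Result:
genre 
------
Horror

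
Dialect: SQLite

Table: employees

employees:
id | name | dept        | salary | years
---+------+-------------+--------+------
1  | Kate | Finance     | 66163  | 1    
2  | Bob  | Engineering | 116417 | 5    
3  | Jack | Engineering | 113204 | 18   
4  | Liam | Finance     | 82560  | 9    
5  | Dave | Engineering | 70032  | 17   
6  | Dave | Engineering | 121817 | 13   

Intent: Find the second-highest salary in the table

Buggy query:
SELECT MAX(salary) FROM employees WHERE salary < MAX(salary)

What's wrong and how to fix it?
Bug: MAX(salary) on the right of the comparison is an aggregate-in-WHERE error

Fix: Put the inner MAX in a scalar subquery

Corrected query:
SELECT MAX(salary) FROM employees WHERE salary < (SELECT MAX(salary) FROM employees)

Result:
MAX(salary)
-----------
116417     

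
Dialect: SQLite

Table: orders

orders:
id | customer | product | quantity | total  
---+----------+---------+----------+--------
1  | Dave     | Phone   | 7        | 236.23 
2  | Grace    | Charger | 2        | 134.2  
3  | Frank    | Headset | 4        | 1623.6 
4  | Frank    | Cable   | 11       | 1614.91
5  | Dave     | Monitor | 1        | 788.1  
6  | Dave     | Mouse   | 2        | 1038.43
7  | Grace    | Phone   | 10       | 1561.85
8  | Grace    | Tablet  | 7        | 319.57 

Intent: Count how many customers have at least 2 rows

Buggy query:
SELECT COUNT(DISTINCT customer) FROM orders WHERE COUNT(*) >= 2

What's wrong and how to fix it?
Bug: WHERE filters individual rows, not groups, so a group-level COUNT is invalid there

Fix: Group first with HAVING COUNT(*) >= 2, then COUNT the resulting groups

Corrected query:
SELECT COUNT(*) FROM (SELECT customer FROM orders GROUP BY customer HAVING COUNT(*) >= 2)

Result:
COUNT(*)
--------
3       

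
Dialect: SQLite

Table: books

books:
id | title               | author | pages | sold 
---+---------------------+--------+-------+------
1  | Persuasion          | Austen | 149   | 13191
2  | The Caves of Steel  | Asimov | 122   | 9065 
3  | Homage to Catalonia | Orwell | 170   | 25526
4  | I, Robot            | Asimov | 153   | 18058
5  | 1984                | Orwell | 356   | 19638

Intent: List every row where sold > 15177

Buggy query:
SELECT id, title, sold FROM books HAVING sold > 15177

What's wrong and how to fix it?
Bug: This is a non-aggregate query (no GROUP BY, no aggregates), so in SQLite the HAVING clause is invalid here; a row-level condition belongs in WHERE

Fix: Replace HAVING with WHERE since the condition applies to individual rows

Corrected query:
SELECT id, title, sold FROM books WHERE sold > 15177

Result:
id | title               | sold 
---+---------------------+------
3  | Homage to Catalonia | 25526
4  | I, Robot            | 18058
5  | 1984                | 19638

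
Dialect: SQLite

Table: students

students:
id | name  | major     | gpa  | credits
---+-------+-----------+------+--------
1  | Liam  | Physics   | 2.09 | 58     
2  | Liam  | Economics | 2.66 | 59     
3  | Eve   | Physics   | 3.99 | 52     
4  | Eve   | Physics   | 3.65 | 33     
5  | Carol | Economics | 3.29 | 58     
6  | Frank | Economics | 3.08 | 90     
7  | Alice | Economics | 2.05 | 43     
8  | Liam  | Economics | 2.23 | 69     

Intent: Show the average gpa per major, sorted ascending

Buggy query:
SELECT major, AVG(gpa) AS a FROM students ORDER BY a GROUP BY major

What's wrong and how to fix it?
Bug: ORDER BY appears before GROUP BY; SQL clause order requires GROUP BY first

Fix: Reorder: SELECT … FROM … GROUP BY … ORDER BY …

Corrected query:
SELECT major, AVG(gpa) AS a FROM students GROUP BY major ORDER BY a

Result:
major     | a       
----------+---------
Economics | 2.662   
Physics   | 3.243333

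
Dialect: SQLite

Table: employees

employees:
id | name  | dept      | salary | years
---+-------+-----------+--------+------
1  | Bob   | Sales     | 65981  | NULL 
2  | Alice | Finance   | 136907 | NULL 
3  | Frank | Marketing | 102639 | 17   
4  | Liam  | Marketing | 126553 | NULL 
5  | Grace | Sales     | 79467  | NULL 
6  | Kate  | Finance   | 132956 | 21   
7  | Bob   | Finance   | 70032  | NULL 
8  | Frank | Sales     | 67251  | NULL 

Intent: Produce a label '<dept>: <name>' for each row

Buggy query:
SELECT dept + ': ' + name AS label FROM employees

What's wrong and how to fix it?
Bug: '+' is numeric addition; on text columns SQLite converts them to 0 instead of concatenating

Fix: Use the || operator for string concatenation

Corrected query:
SELECT dept || ': ' || name AS label FROM employees

Result:
label           
----------------
Sales: Bob      
Finance: Alice  
Marketing: Frank
Marketing: Liam 
Sales: Grace    
Finance: Kate   
Finance: Bob    
Sales: Frank    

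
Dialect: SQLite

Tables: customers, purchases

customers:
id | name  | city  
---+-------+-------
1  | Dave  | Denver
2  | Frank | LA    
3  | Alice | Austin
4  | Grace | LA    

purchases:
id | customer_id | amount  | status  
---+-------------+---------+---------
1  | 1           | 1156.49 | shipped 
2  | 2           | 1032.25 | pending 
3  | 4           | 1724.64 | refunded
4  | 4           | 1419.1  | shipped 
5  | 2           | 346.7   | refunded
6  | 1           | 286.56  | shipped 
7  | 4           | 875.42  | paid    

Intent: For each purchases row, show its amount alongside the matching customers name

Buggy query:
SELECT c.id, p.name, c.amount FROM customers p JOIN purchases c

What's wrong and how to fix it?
Bug: Missing join condition: each purchases row is matched to all customers rows instead of just its own

Fix: Specify the join condition linking the foreign key to the parent id

Corrected query:
SELECT c.id, p.name, c.amount FROM customers p JOIN purchases c ON c.customer_id = p.id

Result:
id | name  | amount 
---+-------+--------
1  | Dave  | 1156.49
2  | Frank | 1032.25
3  | Grace | 1724.64
4  | Grace | 1419.1 
5  | Frank | 346.7  
6  | Dave  | 286.56 
7  | Grace | 875.42 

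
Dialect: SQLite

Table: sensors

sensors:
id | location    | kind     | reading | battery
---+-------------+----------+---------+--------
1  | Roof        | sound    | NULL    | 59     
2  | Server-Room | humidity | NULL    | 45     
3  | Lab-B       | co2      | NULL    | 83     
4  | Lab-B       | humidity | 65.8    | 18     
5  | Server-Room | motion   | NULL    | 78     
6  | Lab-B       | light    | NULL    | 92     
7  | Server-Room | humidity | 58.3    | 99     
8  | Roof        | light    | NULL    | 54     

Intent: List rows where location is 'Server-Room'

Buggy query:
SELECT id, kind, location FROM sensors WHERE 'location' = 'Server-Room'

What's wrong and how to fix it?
Bug: 'location' in single quotes is a string literal, not the column; the comparison is literal-vs-literal and never true

Fix: Remove the quotes around the column name (or use double quotes for an identifier)

Corrected query:
SELECT id, kind, location FROM sensors WHERE location = 'Server-Room'

Result:
id | kind     | location   
---+----------+------------
2  | humidity | Server-Room
5  | motion   | Server-Room
7  | humidity | Server-Room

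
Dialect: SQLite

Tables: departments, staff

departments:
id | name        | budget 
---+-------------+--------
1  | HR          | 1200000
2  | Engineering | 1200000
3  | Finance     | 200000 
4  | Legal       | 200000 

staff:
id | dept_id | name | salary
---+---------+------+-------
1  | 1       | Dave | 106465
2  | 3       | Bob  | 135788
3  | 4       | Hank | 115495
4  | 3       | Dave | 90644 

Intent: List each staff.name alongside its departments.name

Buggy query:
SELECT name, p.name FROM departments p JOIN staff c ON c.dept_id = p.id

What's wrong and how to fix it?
Bug: Both tables have a 'name' column; the unqualified reference is ambiguous

Fix: Qualify the column with its table alias (c.name)

Corrected query:
SELECT c.name, p.name FROM departments p JOIN staff c ON c.dept_id = p.id

Result:
name | name   
-----+--------
Dave | HR     
Bob  | Finance
Hank | Legal  
Dave | Finance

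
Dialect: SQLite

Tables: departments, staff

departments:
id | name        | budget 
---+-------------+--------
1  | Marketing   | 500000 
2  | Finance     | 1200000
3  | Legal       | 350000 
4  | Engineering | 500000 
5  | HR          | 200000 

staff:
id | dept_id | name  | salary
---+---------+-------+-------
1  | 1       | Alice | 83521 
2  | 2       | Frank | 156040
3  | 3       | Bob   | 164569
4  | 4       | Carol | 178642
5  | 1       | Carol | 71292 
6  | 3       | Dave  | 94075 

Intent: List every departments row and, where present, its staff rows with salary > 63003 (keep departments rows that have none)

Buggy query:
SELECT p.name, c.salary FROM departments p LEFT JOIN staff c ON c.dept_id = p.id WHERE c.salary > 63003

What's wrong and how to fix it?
Bug: A WHERE condition on the right-hand table after LEFT JOIN drops unmatched parents

Fix: Put 'c.salary > 63003' in the JOIN's ON clause instead of WHERE

Corrected query:
SELECT p.name, c.salary FROM departments p LEFT JOIN staff c ON c.dept_id = p.id AND c.salary > 63003

Result:
name        | salary
------------+-------
Marketing   | 71292 
Marketing   | 83521 
Finance     | 156040
Legal       | 94075 
Legal       | 164569
Engineering | 178642
HR          | NULL  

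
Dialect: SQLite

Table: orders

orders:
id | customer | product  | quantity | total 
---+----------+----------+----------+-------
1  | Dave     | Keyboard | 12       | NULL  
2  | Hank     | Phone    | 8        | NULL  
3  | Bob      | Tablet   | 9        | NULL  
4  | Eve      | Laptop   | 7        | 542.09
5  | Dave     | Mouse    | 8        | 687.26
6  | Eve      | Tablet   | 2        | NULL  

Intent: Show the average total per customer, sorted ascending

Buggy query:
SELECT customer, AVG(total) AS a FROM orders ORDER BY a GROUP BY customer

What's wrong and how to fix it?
Bug: ORDER BY appears before GROUP BY; SQL clause order requires GROUP BY first

Fix: Move ORDER BY to the end, after GROUP BY

Corrected query:
SELECT customer, AVG(total) AS a FROM orders GROUP BY customer ORDER BY a

Result:
customer | a     
---------+-------
Bob      | NULL  
Hank     | NULL  
Eve      | 542.09
Dave     | 687.26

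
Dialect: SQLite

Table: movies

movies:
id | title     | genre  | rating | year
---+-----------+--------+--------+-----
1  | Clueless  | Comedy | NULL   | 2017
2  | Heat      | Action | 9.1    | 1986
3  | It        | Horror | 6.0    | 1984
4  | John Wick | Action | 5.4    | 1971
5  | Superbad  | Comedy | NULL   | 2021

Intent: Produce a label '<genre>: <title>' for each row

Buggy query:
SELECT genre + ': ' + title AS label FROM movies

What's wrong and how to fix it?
Bug: SQLite uses || for string concatenation; + coerces text to numbers (yielding 0)

Fix: Replace + with || to concatenate text

Corrected query:
SELECT genre || ': ' || title AS label FROM movies

Result:
label            
-----------------
Comedy: Clueless 
Action: Heat     
Horror: It       
Action: John Wick
Comedy: Superbad 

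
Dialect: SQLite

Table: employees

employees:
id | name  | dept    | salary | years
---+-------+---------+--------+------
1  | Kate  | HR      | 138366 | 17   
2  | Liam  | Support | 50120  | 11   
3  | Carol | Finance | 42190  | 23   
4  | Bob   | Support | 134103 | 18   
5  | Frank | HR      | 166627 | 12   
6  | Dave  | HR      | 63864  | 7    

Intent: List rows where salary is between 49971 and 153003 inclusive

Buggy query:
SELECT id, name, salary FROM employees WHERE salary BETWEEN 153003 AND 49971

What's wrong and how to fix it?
Bug: BETWEEN expects the lower bound first; with 153003 AND 49971 the range is empty

Fix: Write BETWEEN 49971 AND 153003

Corrected query:
SELECT id, name, salary FROM employees WHERE salary BETWEEN 49971 AND 153003

Result:
id | name | salary
---+------+-------
1  | Kate | 138366
2  | Liam | 50120 
4  | Bob  | 134103
6  | Dave | 63864 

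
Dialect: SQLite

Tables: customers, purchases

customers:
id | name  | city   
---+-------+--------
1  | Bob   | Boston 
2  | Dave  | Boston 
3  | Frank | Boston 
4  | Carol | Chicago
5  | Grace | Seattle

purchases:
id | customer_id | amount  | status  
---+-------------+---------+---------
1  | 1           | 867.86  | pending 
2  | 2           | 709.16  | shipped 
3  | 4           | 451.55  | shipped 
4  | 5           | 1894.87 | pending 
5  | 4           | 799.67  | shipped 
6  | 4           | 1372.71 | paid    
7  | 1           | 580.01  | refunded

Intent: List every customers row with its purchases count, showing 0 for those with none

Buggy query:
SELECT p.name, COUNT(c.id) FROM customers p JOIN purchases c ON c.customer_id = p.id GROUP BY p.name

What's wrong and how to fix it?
Bug: An inner join excludes parents with zero children

Fix: Switch to LEFT JOIN to retain unmatched parent rows

Corrected query:
SELECT p.name, COUNT(c.id) FROM customers p LEFT JOIN purchases c ON c.customer_id = p.id GROUP BY p.name

Result:
name  | COUNT(c.id)
------+------------
Bob   | 2          
Carol | 3          
Dave  | 1          
Frank | 0          
Grace | 1          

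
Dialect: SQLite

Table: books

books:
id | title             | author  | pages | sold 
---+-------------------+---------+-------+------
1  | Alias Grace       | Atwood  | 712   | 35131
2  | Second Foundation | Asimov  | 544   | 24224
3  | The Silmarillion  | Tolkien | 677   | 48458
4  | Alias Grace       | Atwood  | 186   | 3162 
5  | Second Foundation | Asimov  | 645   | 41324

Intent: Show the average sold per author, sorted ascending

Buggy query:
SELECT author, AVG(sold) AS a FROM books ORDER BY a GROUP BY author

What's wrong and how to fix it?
Bug: GROUP BY must precede ORDER BY

Fix: Reorder: SELECT … FROM … GROUP BY … ORDER BY …

Corrected query:
SELECT author, AVG(sold) AS a FROM books GROUP BY author ORDER BY a

Result:
author  | a      
--------+--------
Atwood  | 19146.5
Asimov  | 32774  
Tolkien | 48458  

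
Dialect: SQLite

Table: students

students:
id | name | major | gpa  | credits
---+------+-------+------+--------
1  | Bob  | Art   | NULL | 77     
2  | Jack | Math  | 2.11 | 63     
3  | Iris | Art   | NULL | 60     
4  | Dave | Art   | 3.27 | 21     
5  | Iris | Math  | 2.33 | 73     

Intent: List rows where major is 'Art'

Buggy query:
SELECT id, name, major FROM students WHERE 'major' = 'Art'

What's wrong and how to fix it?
Bug: 'major' in single quotes is a string literal, not the column; the comparison is literal-vs-literal and never true

Fix: Reference the column as major without single quotes

Corrected query:
SELECT id, name, major FROM students WHERE major = 'Art'

Result:
id | name | major
---+------+------
1  | Bob  | Art  
3  | Iris | Art  
4  | Dave | Art  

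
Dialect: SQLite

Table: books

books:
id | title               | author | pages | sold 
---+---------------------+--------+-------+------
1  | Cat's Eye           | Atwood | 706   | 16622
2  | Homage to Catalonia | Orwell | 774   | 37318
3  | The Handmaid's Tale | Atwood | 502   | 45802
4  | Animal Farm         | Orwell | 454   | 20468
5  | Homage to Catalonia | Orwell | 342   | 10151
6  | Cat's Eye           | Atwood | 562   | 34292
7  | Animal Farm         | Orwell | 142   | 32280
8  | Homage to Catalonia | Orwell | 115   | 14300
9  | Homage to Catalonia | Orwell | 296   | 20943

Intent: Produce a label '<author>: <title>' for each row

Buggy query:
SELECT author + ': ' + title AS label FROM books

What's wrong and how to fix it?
Bug: SQLite uses || for string concatenation; + coerces text to numbers (yielding 0)

Fix: Replace + with || to concatenate text

Corrected query:
SELECT author || ': ' || title AS label FROM books

Result:
label                      
---------------------------
Atwood: Cat's Eye          
Orwell: Homage to Catalonia
Atwood: The Handmaid's Tale
Orwell: Animal Farm        
Orwell: Homage to Catalonia
Atwood: Cat's Eye          
Orwell: Animal Farm        
Orwell: Homage to Catalonia
Orwell: Homage to Catalonia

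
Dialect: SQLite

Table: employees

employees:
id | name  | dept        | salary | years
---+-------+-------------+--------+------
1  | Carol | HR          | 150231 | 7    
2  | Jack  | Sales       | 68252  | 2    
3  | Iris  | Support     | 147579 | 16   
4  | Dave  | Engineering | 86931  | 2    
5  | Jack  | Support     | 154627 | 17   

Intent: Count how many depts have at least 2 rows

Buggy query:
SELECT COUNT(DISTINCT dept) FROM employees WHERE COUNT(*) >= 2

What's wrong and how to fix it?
Bug: WHERE filters individual rows, not groups, so a group-level COUNT is invalid there

Fix: Group first with HAVING COUNT(*) >= 2, then COUNT the resulting groups

Corrected query:
SELECT COUNT(*) FROM (SELECT dept FROM employees GROUP BY dept HAVING COUNT(*) >= 2)

Result:
COUNT(*)
--------
1       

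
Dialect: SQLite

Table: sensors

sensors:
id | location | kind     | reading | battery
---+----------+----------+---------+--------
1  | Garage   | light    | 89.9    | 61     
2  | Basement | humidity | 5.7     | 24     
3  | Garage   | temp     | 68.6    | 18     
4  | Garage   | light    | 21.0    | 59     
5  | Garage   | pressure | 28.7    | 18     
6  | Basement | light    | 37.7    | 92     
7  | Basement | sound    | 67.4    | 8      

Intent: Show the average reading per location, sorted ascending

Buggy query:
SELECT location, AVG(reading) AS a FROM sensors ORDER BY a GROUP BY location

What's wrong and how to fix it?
Bug: GROUP BY must precede ORDER BY

Fix: Reorder: SELECT … FROM … GROUP BY … ORDER BY …

Corrected query:
SELECT location, AVG(reading) AS a FROM sensors GROUP BY location ORDER BY a

Result:
location | a        
---------+----------
Basement | 36.933333
Garage   | 52.05    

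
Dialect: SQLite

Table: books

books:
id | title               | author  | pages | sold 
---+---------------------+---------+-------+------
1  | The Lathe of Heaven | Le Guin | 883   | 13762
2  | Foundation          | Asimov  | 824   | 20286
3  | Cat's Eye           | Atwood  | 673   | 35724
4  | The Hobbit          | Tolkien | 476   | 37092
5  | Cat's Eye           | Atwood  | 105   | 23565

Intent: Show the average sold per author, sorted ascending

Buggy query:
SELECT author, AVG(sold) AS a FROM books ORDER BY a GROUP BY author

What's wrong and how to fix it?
Bug: ORDER BY appears before GROUP BY; SQL clause order requires GROUP BY first

Fix: Reorder: SELECT … FROM … GROUP BY … ORDER BY …

Corrected query:
SELECT author, AVG(sold) AS a FROM books GROUP BY author ORDER BY a

Result:
author  | a      
--------+--------
Le Guin | 13762  
Asimov  | 20286  
Atwood  | 29644.5
Tolkien | 37092  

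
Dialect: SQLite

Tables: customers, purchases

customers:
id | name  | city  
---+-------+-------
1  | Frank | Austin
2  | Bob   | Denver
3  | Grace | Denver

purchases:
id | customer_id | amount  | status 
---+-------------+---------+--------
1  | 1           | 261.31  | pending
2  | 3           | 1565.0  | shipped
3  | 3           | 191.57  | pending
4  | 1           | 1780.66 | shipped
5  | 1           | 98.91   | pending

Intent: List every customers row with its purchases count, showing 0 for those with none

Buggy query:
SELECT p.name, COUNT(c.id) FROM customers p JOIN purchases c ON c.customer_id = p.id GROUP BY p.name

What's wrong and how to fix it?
Bug: An inner join excludes parents with zero children

Fix: Switch to LEFT JOIN to retain unmatched parent rows

Corrected query:
SELECT p.name, COUNT(c.id) FROM customers p LEFT JOIN purchases c ON c.customer_id = p.id GROUP BY p.name

Result:
name  | COUNT(c.id)
------+------------
Bob   | 0          
Frank | 3          
Grace | 2          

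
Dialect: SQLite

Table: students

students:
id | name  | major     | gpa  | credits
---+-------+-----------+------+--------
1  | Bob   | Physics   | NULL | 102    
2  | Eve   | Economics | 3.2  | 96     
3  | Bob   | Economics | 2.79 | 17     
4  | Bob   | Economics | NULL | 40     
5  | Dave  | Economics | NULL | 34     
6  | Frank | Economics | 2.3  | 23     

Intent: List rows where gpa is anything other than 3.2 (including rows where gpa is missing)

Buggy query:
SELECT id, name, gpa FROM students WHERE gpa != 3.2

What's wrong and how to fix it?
Bug: 'gpa != 3.2' is unknown when gpa is NULL, so NULL rows are silently excluded

Fix: Add an explicit OR gpa IS NULL to include the missing-value rows

Corrected query:
SELECT id, name, gpa FROM students WHERE gpa != 3.2 OR gpa IS NULL

Result:
id | name  | gpa 
---+-------+-----
1  | Bob   | NULL
3  | Bob   | 2.79
4  | Bob   | NULL
5  | Dave  | NULL
6  | Frank | 2.3 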